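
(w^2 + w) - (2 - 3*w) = w^2 + 4*w - 2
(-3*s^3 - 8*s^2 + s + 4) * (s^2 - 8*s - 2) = -3*s^5 + 16*s^4 + 71*s^3 + 12*s^2 - 34*s - 8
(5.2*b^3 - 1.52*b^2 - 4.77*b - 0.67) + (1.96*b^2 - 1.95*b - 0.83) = 5.2*b^3 + 0.44*b^2 - 6.72*b - 1.5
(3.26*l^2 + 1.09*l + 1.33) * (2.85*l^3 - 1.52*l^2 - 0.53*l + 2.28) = 9.291*l^5 - 1.8487*l^4 + 0.4059*l^3 + 4.8335*l^2 + 1.7803*l + 3.0324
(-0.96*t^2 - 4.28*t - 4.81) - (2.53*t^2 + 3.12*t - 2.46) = -3.49*t^2 - 7.4*t - 2.35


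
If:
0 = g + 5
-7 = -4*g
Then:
No Solution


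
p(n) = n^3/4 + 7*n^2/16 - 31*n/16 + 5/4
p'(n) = 3*n^2/4 + 7*n/8 - 31/16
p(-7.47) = -64.07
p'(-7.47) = 33.38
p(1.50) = 0.17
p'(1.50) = 1.06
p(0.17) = 0.93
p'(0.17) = -1.77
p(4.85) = 30.67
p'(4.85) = 19.95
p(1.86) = 0.77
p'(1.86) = 2.28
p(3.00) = 6.12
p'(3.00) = 7.44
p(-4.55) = -4.43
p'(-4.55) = 9.61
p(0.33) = 0.67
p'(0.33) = -1.57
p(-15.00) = -715.00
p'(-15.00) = 153.69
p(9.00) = 201.50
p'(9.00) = 66.69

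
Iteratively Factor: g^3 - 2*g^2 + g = (g - 1)*(g^2 - g) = (g - 1)^2*(g)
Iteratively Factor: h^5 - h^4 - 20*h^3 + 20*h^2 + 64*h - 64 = (h + 2)*(h^4 - 3*h^3 - 14*h^2 + 48*h - 32) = (h - 1)*(h + 2)*(h^3 - 2*h^2 - 16*h + 32) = (h - 1)*(h + 2)*(h + 4)*(h^2 - 6*h + 8) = (h - 2)*(h - 1)*(h + 2)*(h + 4)*(h - 4)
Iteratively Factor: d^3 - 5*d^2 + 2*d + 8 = (d - 2)*(d^2 - 3*d - 4) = (d - 4)*(d - 2)*(d + 1)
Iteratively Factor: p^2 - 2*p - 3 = (p - 3)*(p + 1)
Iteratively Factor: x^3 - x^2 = (x)*(x^2 - x) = x*(x - 1)*(x)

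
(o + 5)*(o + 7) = o^2 + 12*o + 35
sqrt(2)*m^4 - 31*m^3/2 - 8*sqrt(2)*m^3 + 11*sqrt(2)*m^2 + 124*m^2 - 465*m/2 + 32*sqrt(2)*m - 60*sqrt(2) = (m - 5)*(m - 3)*(m - 8*sqrt(2))*(sqrt(2)*m + 1/2)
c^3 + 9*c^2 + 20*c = c*(c + 4)*(c + 5)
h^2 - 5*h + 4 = (h - 4)*(h - 1)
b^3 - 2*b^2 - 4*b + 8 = (b - 2)^2*(b + 2)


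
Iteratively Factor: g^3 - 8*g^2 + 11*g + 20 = (g - 5)*(g^2 - 3*g - 4) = (g - 5)*(g - 4)*(g + 1)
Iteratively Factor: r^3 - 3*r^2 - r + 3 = (r - 3)*(r^2 - 1) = (r - 3)*(r + 1)*(r - 1)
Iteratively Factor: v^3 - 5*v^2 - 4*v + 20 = (v - 5)*(v^2 - 4) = (v - 5)*(v + 2)*(v - 2)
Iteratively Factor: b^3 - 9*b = (b - 3)*(b^2 + 3*b) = (b - 3)*(b + 3)*(b)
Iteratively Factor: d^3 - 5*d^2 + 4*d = (d - 4)*(d^2 - d) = (d - 4)*(d - 1)*(d)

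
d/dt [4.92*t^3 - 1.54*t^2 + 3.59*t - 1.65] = 14.76*t^2 - 3.08*t + 3.59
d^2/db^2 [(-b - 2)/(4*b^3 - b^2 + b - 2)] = 2*(-(b + 2)*(12*b^2 - 2*b + 1)^2 + (12*b^2 - 2*b + (b + 2)*(12*b - 1) + 1)*(4*b^3 - b^2 + b - 2))/(4*b^3 - b^2 + b - 2)^3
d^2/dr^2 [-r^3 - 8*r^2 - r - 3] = -6*r - 16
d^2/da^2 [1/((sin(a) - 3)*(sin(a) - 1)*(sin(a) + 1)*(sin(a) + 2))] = (16*sin(a)^8 - 23*sin(a)^7 - 95*sin(a)^6 + 106*sin(a)^5 + 212*sin(a)^4 - 83*sin(a)^3 - 47*sin(a)^2 - 86)/((sin(a) - 3)^3*(sin(a) + 2)^3*cos(a)^6)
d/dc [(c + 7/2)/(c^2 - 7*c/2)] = (-4*c^2 - 28*c + 49)/(c^2*(4*c^2 - 28*c + 49))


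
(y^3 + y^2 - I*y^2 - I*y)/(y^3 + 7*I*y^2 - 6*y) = (y^2 + y - I*y - I)/(y^2 + 7*I*y - 6)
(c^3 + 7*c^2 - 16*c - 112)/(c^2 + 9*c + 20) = (c^2 + 3*c - 28)/(c + 5)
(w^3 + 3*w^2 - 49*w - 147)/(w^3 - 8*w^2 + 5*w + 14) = (w^2 + 10*w + 21)/(w^2 - w - 2)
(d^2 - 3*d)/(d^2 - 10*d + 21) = d/(d - 7)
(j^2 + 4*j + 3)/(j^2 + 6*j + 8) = (j^2 + 4*j + 3)/(j^2 + 6*j + 8)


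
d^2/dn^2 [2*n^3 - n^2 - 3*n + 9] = 12*n - 2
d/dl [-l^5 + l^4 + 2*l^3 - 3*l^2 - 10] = l*(-5*l^3 + 4*l^2 + 6*l - 6)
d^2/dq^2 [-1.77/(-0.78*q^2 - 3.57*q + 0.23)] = (-2.153736*q^2 - 9.857484*q + 1.77*(1.56*q + 3.57)*(3.12*q + 7.14) + 0.635076)/(0.78*q^2 + 3.57*q - 0.23)^3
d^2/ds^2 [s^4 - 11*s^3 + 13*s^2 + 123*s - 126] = 12*s^2 - 66*s + 26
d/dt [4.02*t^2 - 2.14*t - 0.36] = 8.04*t - 2.14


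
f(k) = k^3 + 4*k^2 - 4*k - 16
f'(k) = 3*k^2 + 8*k - 4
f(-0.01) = -15.96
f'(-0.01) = -4.08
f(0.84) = -15.94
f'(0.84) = 4.84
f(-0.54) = -12.83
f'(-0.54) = -7.45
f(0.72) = -16.43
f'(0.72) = 3.32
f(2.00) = 0.00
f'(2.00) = 24.00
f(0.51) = -16.87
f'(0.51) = 0.86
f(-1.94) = -0.49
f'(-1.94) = -8.23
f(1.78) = -4.81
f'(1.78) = 19.75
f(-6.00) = -64.00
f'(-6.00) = 56.00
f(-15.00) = -2431.00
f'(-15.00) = 551.00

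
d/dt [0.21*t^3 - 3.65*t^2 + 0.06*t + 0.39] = 0.63*t^2 - 7.3*t + 0.06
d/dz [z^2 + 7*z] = 2*z + 7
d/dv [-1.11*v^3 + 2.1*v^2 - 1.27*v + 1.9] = -3.33*v^2 + 4.2*v - 1.27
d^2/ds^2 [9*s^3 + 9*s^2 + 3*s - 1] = 54*s + 18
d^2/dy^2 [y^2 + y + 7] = 2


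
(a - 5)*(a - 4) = a^2 - 9*a + 20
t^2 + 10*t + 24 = (t + 4)*(t + 6)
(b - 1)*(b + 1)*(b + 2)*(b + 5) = b^4 + 7*b^3 + 9*b^2 - 7*b - 10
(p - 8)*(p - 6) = p^2 - 14*p + 48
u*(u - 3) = u^2 - 3*u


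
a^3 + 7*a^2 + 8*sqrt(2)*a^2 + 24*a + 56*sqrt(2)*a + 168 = (a + 7)*(a + 2*sqrt(2))*(a + 6*sqrt(2))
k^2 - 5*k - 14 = (k - 7)*(k + 2)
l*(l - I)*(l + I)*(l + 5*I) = l^4 + 5*I*l^3 + l^2 + 5*I*l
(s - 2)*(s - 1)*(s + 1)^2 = s^4 - s^3 - 3*s^2 + s + 2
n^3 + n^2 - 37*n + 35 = (n - 5)*(n - 1)*(n + 7)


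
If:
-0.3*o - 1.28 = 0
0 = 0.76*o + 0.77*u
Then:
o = -4.27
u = 4.21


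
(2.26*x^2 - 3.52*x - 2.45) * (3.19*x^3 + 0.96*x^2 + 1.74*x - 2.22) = 7.2094*x^5 - 9.0592*x^4 - 7.2623*x^3 - 13.494*x^2 + 3.5514*x + 5.439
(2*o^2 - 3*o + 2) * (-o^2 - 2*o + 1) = -2*o^4 - o^3 + 6*o^2 - 7*o + 2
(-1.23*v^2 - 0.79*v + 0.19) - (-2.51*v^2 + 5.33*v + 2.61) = 1.28*v^2 - 6.12*v - 2.42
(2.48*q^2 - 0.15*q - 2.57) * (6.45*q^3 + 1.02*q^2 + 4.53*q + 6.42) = 15.996*q^5 + 1.5621*q^4 - 5.4951*q^3 + 12.6207*q^2 - 12.6051*q - 16.4994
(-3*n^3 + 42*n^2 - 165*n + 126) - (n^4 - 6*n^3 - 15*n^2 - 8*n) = -n^4 + 3*n^3 + 57*n^2 - 157*n + 126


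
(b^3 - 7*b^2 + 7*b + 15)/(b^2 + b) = b - 8 + 15/b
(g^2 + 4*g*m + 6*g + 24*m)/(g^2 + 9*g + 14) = (g^2 + 4*g*m + 6*g + 24*m)/(g^2 + 9*g + 14)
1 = 1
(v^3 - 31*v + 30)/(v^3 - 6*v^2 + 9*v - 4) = (v^2 + v - 30)/(v^2 - 5*v + 4)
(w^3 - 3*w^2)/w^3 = (w - 3)/w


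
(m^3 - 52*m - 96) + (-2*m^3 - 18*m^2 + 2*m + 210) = -m^3 - 18*m^2 - 50*m + 114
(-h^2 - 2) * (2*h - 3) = -2*h^3 + 3*h^2 - 4*h + 6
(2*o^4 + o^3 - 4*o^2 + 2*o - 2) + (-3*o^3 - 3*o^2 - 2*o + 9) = 2*o^4 - 2*o^3 - 7*o^2 + 7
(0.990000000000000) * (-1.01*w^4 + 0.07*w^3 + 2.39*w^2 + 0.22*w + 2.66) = -0.9999*w^4 + 0.0693*w^3 + 2.3661*w^2 + 0.2178*w + 2.6334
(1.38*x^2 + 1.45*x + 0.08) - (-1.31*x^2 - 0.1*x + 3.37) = 2.69*x^2 + 1.55*x - 3.29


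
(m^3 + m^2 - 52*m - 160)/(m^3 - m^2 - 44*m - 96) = (m + 5)/(m + 3)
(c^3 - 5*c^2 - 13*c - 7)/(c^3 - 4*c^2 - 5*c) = (c^2 - 6*c - 7)/(c*(c - 5))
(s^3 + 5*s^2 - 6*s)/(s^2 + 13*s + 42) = s*(s - 1)/(s + 7)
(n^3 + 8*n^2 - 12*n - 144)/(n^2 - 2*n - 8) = (n^2 + 12*n + 36)/(n + 2)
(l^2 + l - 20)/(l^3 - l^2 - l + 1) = (l^2 + l - 20)/(l^3 - l^2 - l + 1)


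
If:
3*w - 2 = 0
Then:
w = 2/3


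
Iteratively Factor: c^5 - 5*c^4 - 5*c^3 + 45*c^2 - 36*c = (c - 1)*(c^4 - 4*c^3 - 9*c^2 + 36*c) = c*(c - 1)*(c^3 - 4*c^2 - 9*c + 36) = c*(c - 1)*(c + 3)*(c^2 - 7*c + 12) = c*(c - 3)*(c - 1)*(c + 3)*(c - 4)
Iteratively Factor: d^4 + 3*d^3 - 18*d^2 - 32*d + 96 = (d + 4)*(d^3 - d^2 - 14*d + 24) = (d - 2)*(d + 4)*(d^2 + d - 12) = (d - 3)*(d - 2)*(d + 4)*(d + 4)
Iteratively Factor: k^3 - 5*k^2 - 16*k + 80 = (k + 4)*(k^2 - 9*k + 20) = (k - 5)*(k + 4)*(k - 4)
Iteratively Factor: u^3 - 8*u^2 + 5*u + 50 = (u - 5)*(u^2 - 3*u - 10) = (u - 5)^2*(u + 2)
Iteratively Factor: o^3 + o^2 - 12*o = (o + 4)*(o^2 - 3*o) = o*(o + 4)*(o - 3)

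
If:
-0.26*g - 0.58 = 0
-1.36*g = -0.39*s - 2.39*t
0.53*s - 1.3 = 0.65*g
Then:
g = -2.23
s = -0.28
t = -1.22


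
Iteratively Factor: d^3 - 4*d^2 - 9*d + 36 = (d - 3)*(d^2 - d - 12) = (d - 3)*(d + 3)*(d - 4)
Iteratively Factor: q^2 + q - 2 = (q - 1)*(q + 2)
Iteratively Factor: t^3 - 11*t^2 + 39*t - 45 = (t - 3)*(t^2 - 8*t + 15) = (t - 5)*(t - 3)*(t - 3)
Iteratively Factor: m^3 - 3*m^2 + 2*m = (m - 2)*(m^2 - m) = m*(m - 2)*(m - 1)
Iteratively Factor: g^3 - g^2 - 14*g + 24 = (g - 3)*(g^2 + 2*g - 8) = (g - 3)*(g - 2)*(g + 4)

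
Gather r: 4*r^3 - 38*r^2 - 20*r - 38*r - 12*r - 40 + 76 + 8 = 4*r^3 - 38*r^2 - 70*r + 44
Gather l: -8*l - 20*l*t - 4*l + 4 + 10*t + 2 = l*(-20*t - 12) + 10*t + 6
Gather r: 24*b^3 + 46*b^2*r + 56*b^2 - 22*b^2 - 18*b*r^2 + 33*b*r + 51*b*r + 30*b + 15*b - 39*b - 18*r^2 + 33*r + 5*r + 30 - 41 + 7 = 24*b^3 + 34*b^2 + 6*b + r^2*(-18*b - 18) + r*(46*b^2 + 84*b + 38) - 4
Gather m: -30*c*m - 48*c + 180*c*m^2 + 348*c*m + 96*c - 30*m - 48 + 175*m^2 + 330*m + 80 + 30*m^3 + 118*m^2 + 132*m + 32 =48*c + 30*m^3 + m^2*(180*c + 293) + m*(318*c + 432) + 64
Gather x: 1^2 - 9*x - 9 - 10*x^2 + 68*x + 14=-10*x^2 + 59*x + 6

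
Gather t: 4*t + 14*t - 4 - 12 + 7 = 18*t - 9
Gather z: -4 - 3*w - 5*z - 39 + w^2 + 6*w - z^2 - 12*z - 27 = w^2 + 3*w - z^2 - 17*z - 70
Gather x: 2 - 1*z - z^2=-z^2 - z + 2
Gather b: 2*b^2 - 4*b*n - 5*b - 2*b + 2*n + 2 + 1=2*b^2 + b*(-4*n - 7) + 2*n + 3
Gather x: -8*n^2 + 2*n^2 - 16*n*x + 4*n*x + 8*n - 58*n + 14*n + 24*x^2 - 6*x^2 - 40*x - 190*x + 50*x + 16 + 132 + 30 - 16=-6*n^2 - 36*n + 18*x^2 + x*(-12*n - 180) + 162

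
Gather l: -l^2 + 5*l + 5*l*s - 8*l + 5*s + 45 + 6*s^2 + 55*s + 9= -l^2 + l*(5*s - 3) + 6*s^2 + 60*s + 54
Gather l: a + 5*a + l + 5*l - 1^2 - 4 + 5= 6*a + 6*l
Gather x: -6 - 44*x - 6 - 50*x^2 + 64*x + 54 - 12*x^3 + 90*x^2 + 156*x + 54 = -12*x^3 + 40*x^2 + 176*x + 96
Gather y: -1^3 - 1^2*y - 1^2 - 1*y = -2*y - 2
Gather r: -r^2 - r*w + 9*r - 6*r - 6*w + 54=-r^2 + r*(3 - w) - 6*w + 54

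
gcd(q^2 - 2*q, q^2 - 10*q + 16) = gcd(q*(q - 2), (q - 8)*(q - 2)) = q - 2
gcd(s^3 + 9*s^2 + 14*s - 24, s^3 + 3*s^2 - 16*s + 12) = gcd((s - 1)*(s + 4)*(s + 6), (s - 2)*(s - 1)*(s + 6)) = s^2 + 5*s - 6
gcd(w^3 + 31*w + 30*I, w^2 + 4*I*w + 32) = 1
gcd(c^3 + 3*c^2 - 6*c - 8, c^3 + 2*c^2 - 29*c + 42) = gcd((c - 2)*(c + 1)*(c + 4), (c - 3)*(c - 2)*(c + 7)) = c - 2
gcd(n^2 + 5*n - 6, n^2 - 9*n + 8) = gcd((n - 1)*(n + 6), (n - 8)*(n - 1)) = n - 1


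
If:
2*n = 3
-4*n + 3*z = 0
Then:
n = 3/2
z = 2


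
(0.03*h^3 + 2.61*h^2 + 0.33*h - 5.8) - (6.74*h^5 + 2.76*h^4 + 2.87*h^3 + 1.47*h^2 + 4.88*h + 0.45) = -6.74*h^5 - 2.76*h^4 - 2.84*h^3 + 1.14*h^2 - 4.55*h - 6.25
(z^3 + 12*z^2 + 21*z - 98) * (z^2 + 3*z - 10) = z^5 + 15*z^4 + 47*z^3 - 155*z^2 - 504*z + 980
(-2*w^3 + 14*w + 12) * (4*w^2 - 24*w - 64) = -8*w^5 + 48*w^4 + 184*w^3 - 288*w^2 - 1184*w - 768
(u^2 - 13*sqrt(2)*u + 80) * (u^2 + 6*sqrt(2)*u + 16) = u^4 - 7*sqrt(2)*u^3 - 60*u^2 + 272*sqrt(2)*u + 1280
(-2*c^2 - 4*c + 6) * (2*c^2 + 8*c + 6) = -4*c^4 - 24*c^3 - 32*c^2 + 24*c + 36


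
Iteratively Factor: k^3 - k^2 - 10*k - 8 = (k + 1)*(k^2 - 2*k - 8) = (k + 1)*(k + 2)*(k - 4)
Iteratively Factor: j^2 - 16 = (j - 4)*(j + 4)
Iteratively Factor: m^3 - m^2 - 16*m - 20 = (m - 5)*(m^2 + 4*m + 4) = (m - 5)*(m + 2)*(m + 2)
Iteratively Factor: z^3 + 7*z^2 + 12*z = (z + 3)*(z^2 + 4*z) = (z + 3)*(z + 4)*(z)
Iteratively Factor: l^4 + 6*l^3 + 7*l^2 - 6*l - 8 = (l - 1)*(l^3 + 7*l^2 + 14*l + 8) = (l - 1)*(l + 1)*(l^2 + 6*l + 8) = (l - 1)*(l + 1)*(l + 4)*(l + 2)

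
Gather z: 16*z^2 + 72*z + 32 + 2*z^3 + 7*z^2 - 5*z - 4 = 2*z^3 + 23*z^2 + 67*z + 28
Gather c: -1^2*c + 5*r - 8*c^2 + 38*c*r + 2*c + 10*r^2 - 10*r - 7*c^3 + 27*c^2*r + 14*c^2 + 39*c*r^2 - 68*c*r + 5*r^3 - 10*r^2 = -7*c^3 + c^2*(27*r + 6) + c*(39*r^2 - 30*r + 1) + 5*r^3 - 5*r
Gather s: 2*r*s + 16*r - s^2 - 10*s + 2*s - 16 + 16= 16*r - s^2 + s*(2*r - 8)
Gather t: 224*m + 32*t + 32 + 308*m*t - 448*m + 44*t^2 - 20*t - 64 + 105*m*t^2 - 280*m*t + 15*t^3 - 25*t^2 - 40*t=-224*m + 15*t^3 + t^2*(105*m + 19) + t*(28*m - 28) - 32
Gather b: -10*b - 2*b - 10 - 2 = -12*b - 12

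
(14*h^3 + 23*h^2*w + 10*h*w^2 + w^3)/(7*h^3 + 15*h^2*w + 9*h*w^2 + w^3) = (2*h + w)/(h + w)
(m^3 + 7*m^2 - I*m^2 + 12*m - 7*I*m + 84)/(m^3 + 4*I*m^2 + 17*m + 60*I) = (m + 7)/(m + 5*I)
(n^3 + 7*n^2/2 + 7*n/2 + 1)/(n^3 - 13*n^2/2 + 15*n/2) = (2*n^3 + 7*n^2 + 7*n + 2)/(n*(2*n^2 - 13*n + 15))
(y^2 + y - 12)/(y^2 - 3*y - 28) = (y - 3)/(y - 7)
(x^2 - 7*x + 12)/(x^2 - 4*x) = (x - 3)/x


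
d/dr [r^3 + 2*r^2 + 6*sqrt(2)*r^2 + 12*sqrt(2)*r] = 3*r^2 + 4*r + 12*sqrt(2)*r + 12*sqrt(2)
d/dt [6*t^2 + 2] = 12*t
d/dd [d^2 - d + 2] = 2*d - 1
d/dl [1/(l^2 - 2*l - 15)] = 2*(1 - l)/(-l^2 + 2*l + 15)^2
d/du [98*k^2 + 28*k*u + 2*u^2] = 28*k + 4*u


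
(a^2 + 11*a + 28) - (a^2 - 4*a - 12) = 15*a + 40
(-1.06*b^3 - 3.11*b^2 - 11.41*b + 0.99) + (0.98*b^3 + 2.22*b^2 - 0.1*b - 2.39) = -0.0800000000000001*b^3 - 0.89*b^2 - 11.51*b - 1.4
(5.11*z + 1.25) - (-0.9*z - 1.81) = 6.01*z + 3.06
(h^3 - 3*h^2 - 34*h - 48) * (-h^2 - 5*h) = -h^5 - 2*h^4 + 49*h^3 + 218*h^2 + 240*h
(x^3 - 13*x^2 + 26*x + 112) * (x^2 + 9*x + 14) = x^5 - 4*x^4 - 77*x^3 + 164*x^2 + 1372*x + 1568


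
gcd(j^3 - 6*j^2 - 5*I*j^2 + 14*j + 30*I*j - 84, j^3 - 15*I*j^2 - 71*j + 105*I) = j - 7*I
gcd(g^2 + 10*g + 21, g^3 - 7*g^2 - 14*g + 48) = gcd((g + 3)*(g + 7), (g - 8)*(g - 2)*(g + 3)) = g + 3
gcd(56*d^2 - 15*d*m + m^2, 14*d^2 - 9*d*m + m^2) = 7*d - m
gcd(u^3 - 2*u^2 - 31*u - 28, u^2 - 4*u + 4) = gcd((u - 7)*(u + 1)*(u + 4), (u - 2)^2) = 1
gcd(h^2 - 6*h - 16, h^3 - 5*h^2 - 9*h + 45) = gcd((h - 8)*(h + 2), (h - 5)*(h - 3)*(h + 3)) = 1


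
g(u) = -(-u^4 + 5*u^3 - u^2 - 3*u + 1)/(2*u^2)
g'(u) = -(-4*u^3 + 15*u^2 - 2*u - 3)/(2*u^2) + (-u^4 + 5*u^3 - u^2 - 3*u + 1)/u^3 = u - 5/2 - 3/(2*u^2) + u^(-3)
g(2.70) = -2.12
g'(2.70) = 0.05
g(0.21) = -4.20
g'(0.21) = 71.68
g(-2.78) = 10.71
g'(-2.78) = -5.52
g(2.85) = -2.10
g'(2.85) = 0.21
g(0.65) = 0.21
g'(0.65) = -1.76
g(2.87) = -2.09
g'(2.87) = 0.23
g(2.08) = -1.93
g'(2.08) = -0.66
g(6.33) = 4.93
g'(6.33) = 3.80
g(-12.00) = 102.37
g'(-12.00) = -14.51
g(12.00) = 42.62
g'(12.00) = 9.49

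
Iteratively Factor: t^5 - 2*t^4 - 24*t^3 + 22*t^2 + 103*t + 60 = (t + 1)*(t^4 - 3*t^3 - 21*t^2 + 43*t + 60) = (t - 5)*(t + 1)*(t^3 + 2*t^2 - 11*t - 12) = (t - 5)*(t + 1)*(t + 4)*(t^2 - 2*t - 3) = (t - 5)*(t + 1)^2*(t + 4)*(t - 3)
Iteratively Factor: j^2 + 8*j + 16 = (j + 4)*(j + 4)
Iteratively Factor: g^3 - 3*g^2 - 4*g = (g - 4)*(g^2 + g) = (g - 4)*(g + 1)*(g)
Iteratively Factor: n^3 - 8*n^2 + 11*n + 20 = (n + 1)*(n^2 - 9*n + 20) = (n - 5)*(n + 1)*(n - 4)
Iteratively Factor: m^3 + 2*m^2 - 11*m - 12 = (m + 4)*(m^2 - 2*m - 3) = (m - 3)*(m + 4)*(m + 1)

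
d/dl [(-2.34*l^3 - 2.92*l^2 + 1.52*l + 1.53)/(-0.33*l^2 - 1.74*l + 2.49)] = (0.7722*l^4 + 8.1432*l^3 - 11.8974*l^2 - 13.5318*l + 6.447)/(0.1089*l^4 + 1.1484*l^3 + 1.3842*l^2 - 8.6652*l + 6.2001)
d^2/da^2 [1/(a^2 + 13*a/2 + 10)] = 4*(-4*a^2 - 26*a + (4*a + 13)^2 - 40)/(2*a^2 + 13*a + 20)^3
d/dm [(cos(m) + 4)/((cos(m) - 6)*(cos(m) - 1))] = (cos(m)^2 + 8*cos(m) - 34)*sin(m)/((cos(m) - 6)^2*(cos(m) - 1)^2)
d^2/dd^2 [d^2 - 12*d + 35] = 2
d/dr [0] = 0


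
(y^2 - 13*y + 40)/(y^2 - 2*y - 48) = (y - 5)/(y + 6)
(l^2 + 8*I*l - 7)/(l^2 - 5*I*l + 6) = (l + 7*I)/(l - 6*I)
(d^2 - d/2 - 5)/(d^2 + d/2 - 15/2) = (d + 2)/(d + 3)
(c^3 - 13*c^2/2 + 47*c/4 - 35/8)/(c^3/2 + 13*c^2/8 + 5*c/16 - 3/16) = 2*(8*c^3 - 52*c^2 + 94*c - 35)/(8*c^3 + 26*c^2 + 5*c - 3)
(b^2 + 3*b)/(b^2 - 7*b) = (b + 3)/(b - 7)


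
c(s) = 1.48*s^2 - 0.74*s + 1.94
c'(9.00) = 25.90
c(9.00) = 115.16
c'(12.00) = 34.78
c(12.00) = 206.18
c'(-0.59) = -2.49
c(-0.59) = 2.89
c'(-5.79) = -17.88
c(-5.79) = 55.84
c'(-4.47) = -13.97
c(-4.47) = 34.82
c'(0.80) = 1.63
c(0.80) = 2.30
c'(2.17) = 5.68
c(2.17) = 7.30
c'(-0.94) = -3.52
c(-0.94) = 3.94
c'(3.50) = 9.62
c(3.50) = 17.48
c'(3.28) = 8.97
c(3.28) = 15.44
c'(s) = 2.96*s - 0.74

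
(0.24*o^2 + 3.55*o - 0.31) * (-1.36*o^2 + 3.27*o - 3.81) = -0.3264*o^4 - 4.0432*o^3 + 11.1157*o^2 - 14.5392*o + 1.1811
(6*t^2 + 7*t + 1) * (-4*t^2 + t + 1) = -24*t^4 - 22*t^3 + 9*t^2 + 8*t + 1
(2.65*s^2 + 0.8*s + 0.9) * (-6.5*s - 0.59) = -17.225*s^3 - 6.7635*s^2 - 6.322*s - 0.531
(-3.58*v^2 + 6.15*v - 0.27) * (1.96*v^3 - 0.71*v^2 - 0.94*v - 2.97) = -7.0168*v^5 + 14.5958*v^4 - 1.5305*v^3 + 5.0433*v^2 - 18.0117*v + 0.8019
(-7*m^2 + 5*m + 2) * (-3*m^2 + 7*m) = 21*m^4 - 64*m^3 + 29*m^2 + 14*m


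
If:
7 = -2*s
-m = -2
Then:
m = 2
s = -7/2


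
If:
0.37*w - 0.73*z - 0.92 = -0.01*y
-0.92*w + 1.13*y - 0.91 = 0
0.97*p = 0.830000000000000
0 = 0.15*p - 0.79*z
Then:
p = 0.86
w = 2.73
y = 3.02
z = 0.16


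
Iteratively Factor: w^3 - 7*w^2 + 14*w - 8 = (w - 2)*(w^2 - 5*w + 4) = (w - 4)*(w - 2)*(w - 1)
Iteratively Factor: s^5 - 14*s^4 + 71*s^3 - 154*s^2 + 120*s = (s - 4)*(s^4 - 10*s^3 + 31*s^2 - 30*s) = (s - 4)*(s - 2)*(s^3 - 8*s^2 + 15*s) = (s - 4)*(s - 3)*(s - 2)*(s^2 - 5*s) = (s - 5)*(s - 4)*(s - 3)*(s - 2)*(s)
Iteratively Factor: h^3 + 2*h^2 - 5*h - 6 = (h + 1)*(h^2 + h - 6) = (h - 2)*(h + 1)*(h + 3)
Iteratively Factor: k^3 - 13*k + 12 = (k - 1)*(k^2 + k - 12) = (k - 1)*(k + 4)*(k - 3)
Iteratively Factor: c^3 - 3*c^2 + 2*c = (c)*(c^2 - 3*c + 2) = c*(c - 1)*(c - 2)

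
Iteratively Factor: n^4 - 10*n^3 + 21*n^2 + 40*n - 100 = (n - 2)*(n^3 - 8*n^2 + 5*n + 50) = (n - 5)*(n - 2)*(n^2 - 3*n - 10) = (n - 5)*(n - 2)*(n + 2)*(n - 5)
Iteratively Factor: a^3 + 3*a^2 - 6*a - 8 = (a + 4)*(a^2 - a - 2) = (a + 1)*(a + 4)*(a - 2)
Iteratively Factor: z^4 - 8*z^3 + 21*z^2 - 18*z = (z)*(z^3 - 8*z^2 + 21*z - 18) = z*(z - 3)*(z^2 - 5*z + 6) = z*(z - 3)^2*(z - 2)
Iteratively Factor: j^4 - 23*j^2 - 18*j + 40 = (j - 1)*(j^3 + j^2 - 22*j - 40) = (j - 1)*(j + 2)*(j^2 - j - 20) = (j - 1)*(j + 2)*(j + 4)*(j - 5)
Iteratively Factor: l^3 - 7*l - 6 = (l + 2)*(l^2 - 2*l - 3) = (l + 1)*(l + 2)*(l - 3)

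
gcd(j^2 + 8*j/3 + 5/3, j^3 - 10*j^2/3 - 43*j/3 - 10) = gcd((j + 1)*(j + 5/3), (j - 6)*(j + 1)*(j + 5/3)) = j^2 + 8*j/3 + 5/3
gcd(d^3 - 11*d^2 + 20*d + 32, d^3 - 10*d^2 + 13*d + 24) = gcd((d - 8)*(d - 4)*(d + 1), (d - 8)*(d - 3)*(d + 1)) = d^2 - 7*d - 8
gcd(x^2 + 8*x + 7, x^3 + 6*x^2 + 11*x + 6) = x + 1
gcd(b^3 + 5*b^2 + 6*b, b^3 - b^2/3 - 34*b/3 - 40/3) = b + 2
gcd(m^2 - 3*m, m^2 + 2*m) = m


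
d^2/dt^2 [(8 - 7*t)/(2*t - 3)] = -20/(2*t - 3)^3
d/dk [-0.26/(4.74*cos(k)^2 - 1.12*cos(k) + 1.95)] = (0.2912 - 2.4648*cos(k))*sin(k)/(4.74*cos(k)^2 - 1.12*cos(k) + 1.95)^2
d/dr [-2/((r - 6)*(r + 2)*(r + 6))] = 2*(3*r^2 + 4*r - 36)/(r^6 + 4*r^5 - 68*r^4 - 288*r^3 + 1008*r^2 + 5184*r + 5184)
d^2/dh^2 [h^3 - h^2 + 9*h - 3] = 6*h - 2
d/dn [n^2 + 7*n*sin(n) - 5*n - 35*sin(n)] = 7*n*cos(n) + 2*n + 7*sin(n) - 35*cos(n) - 5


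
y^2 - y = y*(y - 1)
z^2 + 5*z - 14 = (z - 2)*(z + 7)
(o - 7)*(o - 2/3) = o^2 - 23*o/3 + 14/3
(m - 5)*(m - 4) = m^2 - 9*m + 20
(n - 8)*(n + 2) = n^2 - 6*n - 16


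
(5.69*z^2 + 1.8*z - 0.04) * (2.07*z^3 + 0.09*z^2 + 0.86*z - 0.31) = 11.7783*z^5 + 4.2381*z^4 + 4.9726*z^3 - 0.2195*z^2 - 0.5924*z + 0.0124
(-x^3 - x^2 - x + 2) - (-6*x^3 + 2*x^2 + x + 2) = 5*x^3 - 3*x^2 - 2*x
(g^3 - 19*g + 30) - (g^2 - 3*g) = g^3 - g^2 - 16*g + 30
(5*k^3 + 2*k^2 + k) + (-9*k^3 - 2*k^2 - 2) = -4*k^3 + k - 2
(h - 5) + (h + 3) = 2*h - 2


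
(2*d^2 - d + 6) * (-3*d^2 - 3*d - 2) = -6*d^4 - 3*d^3 - 19*d^2 - 16*d - 12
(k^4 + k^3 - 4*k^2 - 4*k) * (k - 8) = k^5 - 7*k^4 - 12*k^3 + 28*k^2 + 32*k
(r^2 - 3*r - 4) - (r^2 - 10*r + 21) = 7*r - 25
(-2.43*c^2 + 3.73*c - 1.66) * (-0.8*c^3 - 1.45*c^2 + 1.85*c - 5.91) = 1.944*c^5 + 0.5395*c^4 - 8.576*c^3 + 23.6688*c^2 - 25.1153*c + 9.8106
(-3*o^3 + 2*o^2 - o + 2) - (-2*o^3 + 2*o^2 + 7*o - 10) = -o^3 - 8*o + 12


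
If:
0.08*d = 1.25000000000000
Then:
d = 15.62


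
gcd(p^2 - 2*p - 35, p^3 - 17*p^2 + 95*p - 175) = p - 7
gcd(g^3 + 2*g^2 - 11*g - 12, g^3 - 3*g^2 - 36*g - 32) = g^2 + 5*g + 4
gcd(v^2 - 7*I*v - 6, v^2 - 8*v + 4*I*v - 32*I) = 1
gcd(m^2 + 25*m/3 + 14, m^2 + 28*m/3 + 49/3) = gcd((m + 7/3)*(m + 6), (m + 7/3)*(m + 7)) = m + 7/3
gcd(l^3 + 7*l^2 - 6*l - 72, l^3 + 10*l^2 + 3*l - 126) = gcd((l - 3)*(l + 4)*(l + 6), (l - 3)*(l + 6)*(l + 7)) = l^2 + 3*l - 18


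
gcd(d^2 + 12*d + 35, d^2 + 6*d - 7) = d + 7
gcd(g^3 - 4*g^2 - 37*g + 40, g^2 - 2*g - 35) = g + 5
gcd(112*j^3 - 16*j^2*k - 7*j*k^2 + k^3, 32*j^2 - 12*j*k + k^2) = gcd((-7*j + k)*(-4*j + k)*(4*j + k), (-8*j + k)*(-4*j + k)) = 4*j - k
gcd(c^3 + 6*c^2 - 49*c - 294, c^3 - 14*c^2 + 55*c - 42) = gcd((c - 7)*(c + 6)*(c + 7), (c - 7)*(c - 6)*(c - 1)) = c - 7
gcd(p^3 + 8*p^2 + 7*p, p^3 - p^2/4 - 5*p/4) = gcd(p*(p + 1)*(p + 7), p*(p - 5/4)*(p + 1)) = p^2 + p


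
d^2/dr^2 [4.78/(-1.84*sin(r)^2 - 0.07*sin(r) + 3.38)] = (64.732672*sin(r)^4 + 1.846992*sin(r)^3 + 21.835518*sin(r)^2 - 2.563036*sin(r) - 59.502396)/(1.84*sin(r)^2 + 0.07*sin(r) - 3.38)^3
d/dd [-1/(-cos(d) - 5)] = sin(d)/(cos(d) + 5)^2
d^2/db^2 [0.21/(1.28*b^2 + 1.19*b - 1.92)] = (-0.688128*b^2 - 0.639744*b + 0.21*(2.56*b + 1.19)*(5.12*b + 2.38) + 1.032192)/(1.28*b^2 + 1.19*b - 1.92)^3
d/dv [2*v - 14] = 2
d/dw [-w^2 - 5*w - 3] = -2*w - 5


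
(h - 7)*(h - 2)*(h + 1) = h^3 - 8*h^2 + 5*h + 14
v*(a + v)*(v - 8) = a*v^2 - 8*a*v + v^3 - 8*v^2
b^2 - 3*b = b*(b - 3)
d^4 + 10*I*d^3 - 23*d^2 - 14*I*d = d*(d + I)*(d + 2*I)*(d + 7*I)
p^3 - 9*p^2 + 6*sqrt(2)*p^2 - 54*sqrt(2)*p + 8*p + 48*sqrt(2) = (p - 8)*(p - 1)*(p + 6*sqrt(2))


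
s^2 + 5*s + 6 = (s + 2)*(s + 3)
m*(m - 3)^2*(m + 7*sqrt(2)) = m^4 - 6*m^3 + 7*sqrt(2)*m^3 - 42*sqrt(2)*m^2 + 9*m^2 + 63*sqrt(2)*m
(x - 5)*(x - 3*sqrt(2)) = x^2 - 5*x - 3*sqrt(2)*x + 15*sqrt(2)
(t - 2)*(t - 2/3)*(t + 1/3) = t^3 - 7*t^2/3 + 4*t/9 + 4/9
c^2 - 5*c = c*(c - 5)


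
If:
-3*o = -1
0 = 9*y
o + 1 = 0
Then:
No Solution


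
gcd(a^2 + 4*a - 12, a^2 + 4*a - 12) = a^2 + 4*a - 12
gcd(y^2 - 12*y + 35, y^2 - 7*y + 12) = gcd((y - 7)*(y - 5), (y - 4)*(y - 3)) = 1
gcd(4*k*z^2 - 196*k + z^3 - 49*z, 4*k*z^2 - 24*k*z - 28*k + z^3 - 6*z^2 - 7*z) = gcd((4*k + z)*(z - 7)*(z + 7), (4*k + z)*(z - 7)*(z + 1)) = 4*k*z - 28*k + z^2 - 7*z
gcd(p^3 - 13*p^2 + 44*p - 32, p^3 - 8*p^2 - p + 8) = p^2 - 9*p + 8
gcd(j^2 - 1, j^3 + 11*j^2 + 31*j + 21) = j + 1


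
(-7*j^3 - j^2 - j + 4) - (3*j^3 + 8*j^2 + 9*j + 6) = -10*j^3 - 9*j^2 - 10*j - 2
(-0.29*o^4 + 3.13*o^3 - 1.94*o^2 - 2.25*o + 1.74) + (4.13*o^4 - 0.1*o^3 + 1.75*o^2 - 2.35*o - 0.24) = 3.84*o^4 + 3.03*o^3 - 0.19*o^2 - 4.6*o + 1.5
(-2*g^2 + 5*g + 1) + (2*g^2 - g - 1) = 4*g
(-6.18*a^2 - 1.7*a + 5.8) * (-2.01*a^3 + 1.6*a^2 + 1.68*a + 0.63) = 12.4218*a^5 - 6.471*a^4 - 24.7604*a^3 + 2.5306*a^2 + 8.673*a + 3.654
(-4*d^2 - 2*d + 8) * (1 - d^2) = 4*d^4 + 2*d^3 - 12*d^2 - 2*d + 8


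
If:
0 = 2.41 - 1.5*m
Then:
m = 1.61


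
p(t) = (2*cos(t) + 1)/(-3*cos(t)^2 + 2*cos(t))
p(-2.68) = 0.19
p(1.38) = 5.08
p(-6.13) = -3.12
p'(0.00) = 0.00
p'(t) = (-6*sin(t)*cos(t) + 2*sin(t))*(2*cos(t) + 1)/(-3*cos(t)^2 + 2*cos(t))^2 - 2*sin(t)/(-3*cos(t)^2 + 2*cos(t)) = 2*(-3*sin(t) + sin(t)/cos(t)^2 - 3*tan(t))/(3*cos(t) - 2)^2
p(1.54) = 18.07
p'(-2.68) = -0.06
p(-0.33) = -3.65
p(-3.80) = 0.17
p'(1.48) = 57.06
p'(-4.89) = 10.98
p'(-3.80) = 0.15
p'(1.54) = 524.23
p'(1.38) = 8.62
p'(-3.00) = -0.01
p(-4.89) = 5.21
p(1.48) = 7.54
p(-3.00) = 0.20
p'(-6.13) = -1.64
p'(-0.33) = 4.66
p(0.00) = -3.00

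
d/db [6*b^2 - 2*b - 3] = 12*b - 2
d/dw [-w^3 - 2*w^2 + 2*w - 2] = -3*w^2 - 4*w + 2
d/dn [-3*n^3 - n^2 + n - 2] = -9*n^2 - 2*n + 1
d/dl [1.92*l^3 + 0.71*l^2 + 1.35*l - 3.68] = 5.76*l^2 + 1.42*l + 1.35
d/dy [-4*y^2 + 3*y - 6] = 3 - 8*y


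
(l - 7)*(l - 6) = l^2 - 13*l + 42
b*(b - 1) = b^2 - b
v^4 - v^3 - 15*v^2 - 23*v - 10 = (v - 5)*(v + 1)^2*(v + 2)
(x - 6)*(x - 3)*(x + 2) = x^3 - 7*x^2 + 36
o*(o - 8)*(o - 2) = o^3 - 10*o^2 + 16*o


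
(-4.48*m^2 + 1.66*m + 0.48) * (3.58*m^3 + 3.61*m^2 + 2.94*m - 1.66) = -16.0384*m^5 - 10.23*m^4 - 5.4602*m^3 + 14.05*m^2 - 1.3444*m - 0.7968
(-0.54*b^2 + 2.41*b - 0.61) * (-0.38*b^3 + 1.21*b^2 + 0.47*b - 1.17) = 0.2052*b^5 - 1.5692*b^4 + 2.8941*b^3 + 1.0264*b^2 - 3.1064*b + 0.7137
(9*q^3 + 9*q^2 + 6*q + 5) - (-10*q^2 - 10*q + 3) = 9*q^3 + 19*q^2 + 16*q + 2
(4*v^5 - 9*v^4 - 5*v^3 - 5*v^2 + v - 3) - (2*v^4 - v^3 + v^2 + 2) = 4*v^5 - 11*v^4 - 4*v^3 - 6*v^2 + v - 5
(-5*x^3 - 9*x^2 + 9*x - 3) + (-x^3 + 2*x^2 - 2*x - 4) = -6*x^3 - 7*x^2 + 7*x - 7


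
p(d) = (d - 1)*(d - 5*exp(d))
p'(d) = d + (1 - 5*exp(d))*(d - 1) - 5*exp(d) = -5*d*exp(d) + 2*d - 1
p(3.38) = -341.47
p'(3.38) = -490.61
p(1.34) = -6.04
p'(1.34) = -23.91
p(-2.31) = 9.29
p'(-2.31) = -4.47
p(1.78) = -21.74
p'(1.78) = -50.22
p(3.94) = -744.27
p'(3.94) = -1006.07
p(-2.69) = 11.18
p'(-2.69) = -5.47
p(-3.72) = 18.13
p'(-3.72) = -7.99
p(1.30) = -5.11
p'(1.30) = -22.25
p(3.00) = -194.86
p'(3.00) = -296.28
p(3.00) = -194.86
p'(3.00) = -296.28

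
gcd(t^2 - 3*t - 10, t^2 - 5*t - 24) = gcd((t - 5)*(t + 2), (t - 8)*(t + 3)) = 1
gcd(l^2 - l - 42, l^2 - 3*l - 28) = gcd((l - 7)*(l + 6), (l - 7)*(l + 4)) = l - 7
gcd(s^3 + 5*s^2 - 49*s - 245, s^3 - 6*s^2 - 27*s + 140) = s^2 - 2*s - 35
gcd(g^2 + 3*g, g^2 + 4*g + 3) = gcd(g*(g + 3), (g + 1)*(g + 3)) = g + 3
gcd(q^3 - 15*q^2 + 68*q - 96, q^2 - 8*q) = q - 8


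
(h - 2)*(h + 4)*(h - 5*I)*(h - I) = h^4 + 2*h^3 - 6*I*h^3 - 13*h^2 - 12*I*h^2 - 10*h + 48*I*h + 40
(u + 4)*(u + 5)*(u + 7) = u^3 + 16*u^2 + 83*u + 140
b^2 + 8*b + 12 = (b + 2)*(b + 6)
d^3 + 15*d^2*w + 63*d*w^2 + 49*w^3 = (d + w)*(d + 7*w)^2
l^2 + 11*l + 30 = (l + 5)*(l + 6)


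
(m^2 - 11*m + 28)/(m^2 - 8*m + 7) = (m - 4)/(m - 1)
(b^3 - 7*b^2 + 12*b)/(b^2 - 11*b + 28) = b*(b - 3)/(b - 7)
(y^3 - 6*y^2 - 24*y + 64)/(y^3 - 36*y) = (y^3 - 6*y^2 - 24*y + 64)/(y*(y^2 - 36))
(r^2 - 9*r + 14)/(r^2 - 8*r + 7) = (r - 2)/(r - 1)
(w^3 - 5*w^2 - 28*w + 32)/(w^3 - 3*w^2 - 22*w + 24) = (w - 8)/(w - 6)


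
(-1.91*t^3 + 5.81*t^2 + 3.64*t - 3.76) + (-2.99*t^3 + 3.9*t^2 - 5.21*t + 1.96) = -4.9*t^3 + 9.71*t^2 - 1.57*t - 1.8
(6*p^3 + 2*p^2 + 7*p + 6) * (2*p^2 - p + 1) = 12*p^5 - 2*p^4 + 18*p^3 + 7*p^2 + p + 6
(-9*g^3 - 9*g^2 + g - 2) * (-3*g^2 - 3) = 27*g^5 + 27*g^4 + 24*g^3 + 33*g^2 - 3*g + 6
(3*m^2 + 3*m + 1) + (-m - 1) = 3*m^2 + 2*m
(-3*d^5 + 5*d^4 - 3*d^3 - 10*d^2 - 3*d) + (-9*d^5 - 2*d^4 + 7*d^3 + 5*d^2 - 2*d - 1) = -12*d^5 + 3*d^4 + 4*d^3 - 5*d^2 - 5*d - 1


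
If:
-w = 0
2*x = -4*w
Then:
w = 0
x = 0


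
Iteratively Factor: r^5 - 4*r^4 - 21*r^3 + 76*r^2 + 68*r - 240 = (r + 2)*(r^4 - 6*r^3 - 9*r^2 + 94*r - 120) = (r - 3)*(r + 2)*(r^3 - 3*r^2 - 18*r + 40) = (r - 5)*(r - 3)*(r + 2)*(r^2 + 2*r - 8) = (r - 5)*(r - 3)*(r - 2)*(r + 2)*(r + 4)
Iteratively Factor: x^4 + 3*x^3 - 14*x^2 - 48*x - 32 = (x + 1)*(x^3 + 2*x^2 - 16*x - 32) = (x - 4)*(x + 1)*(x^2 + 6*x + 8) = (x - 4)*(x + 1)*(x + 2)*(x + 4)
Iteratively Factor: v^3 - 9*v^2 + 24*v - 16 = (v - 4)*(v^2 - 5*v + 4) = (v - 4)*(v - 1)*(v - 4)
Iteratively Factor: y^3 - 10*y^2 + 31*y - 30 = (y - 2)*(y^2 - 8*y + 15) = (y - 3)*(y - 2)*(y - 5)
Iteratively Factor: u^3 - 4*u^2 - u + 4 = (u - 4)*(u^2 - 1) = (u - 4)*(u + 1)*(u - 1)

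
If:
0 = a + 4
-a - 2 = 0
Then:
No Solution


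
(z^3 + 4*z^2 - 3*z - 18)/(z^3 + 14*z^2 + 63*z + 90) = (z^2 + z - 6)/(z^2 + 11*z + 30)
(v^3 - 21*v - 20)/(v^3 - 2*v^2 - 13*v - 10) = (v + 4)/(v + 2)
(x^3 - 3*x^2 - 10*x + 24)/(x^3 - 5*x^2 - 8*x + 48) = (x - 2)/(x - 4)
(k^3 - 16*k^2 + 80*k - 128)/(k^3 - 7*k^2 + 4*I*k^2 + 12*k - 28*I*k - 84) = (k^3 - 16*k^2 + 80*k - 128)/(k^3 + k^2*(-7 + 4*I) + k*(12 - 28*I) - 84)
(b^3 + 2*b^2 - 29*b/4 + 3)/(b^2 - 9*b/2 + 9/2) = (b^2 + 7*b/2 - 2)/(b - 3)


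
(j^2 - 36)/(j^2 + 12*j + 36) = (j - 6)/(j + 6)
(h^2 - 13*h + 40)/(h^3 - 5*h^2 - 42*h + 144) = (h - 5)/(h^2 + 3*h - 18)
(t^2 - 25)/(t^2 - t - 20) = (t + 5)/(t + 4)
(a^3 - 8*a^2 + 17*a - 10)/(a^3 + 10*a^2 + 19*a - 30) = (a^2 - 7*a + 10)/(a^2 + 11*a + 30)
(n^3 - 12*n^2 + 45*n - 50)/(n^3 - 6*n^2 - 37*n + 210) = (n^2 - 7*n + 10)/(n^2 - n - 42)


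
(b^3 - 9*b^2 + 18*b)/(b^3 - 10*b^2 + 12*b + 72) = b*(b - 3)/(b^2 - 4*b - 12)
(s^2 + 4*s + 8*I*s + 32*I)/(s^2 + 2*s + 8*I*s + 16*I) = (s + 4)/(s + 2)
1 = 1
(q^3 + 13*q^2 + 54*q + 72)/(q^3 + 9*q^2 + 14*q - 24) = (q + 3)/(q - 1)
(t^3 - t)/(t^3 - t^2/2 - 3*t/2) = 2*(t - 1)/(2*t - 3)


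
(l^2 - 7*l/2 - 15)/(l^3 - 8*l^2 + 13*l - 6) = (l + 5/2)/(l^2 - 2*l + 1)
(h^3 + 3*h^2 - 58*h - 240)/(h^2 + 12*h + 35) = (h^2 - 2*h - 48)/(h + 7)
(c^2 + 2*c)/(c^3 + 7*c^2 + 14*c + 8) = c/(c^2 + 5*c + 4)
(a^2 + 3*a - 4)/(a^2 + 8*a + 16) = (a - 1)/(a + 4)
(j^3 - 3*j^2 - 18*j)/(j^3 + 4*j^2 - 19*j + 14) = j*(j^2 - 3*j - 18)/(j^3 + 4*j^2 - 19*j + 14)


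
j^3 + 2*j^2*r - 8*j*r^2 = j*(j - 2*r)*(j + 4*r)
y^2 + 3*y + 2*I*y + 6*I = (y + 3)*(y + 2*I)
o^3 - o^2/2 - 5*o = o*(o - 5/2)*(o + 2)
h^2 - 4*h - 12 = (h - 6)*(h + 2)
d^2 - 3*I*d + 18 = (d - 6*I)*(d + 3*I)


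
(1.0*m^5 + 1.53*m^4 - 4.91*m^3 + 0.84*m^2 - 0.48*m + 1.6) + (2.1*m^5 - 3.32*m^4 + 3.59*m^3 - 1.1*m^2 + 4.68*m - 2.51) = 3.1*m^5 - 1.79*m^4 - 1.32*m^3 - 0.26*m^2 + 4.2*m - 0.91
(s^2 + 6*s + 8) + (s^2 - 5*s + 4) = 2*s^2 + s + 12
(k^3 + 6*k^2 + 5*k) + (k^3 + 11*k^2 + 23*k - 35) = 2*k^3 + 17*k^2 + 28*k - 35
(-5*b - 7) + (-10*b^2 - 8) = -10*b^2 - 5*b - 15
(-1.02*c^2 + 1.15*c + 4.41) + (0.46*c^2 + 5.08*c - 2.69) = -0.56*c^2 + 6.23*c + 1.72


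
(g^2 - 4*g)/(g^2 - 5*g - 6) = g*(4 - g)/(-g^2 + 5*g + 6)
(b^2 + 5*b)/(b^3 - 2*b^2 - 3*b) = (b + 5)/(b^2 - 2*b - 3)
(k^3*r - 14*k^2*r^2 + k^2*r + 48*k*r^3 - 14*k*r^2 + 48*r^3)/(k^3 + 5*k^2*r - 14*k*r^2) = r*(k^3 - 14*k^2*r + k^2 + 48*k*r^2 - 14*k*r + 48*r^2)/(k*(k^2 + 5*k*r - 14*r^2))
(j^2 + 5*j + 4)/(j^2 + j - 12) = (j + 1)/(j - 3)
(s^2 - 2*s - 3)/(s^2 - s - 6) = (s + 1)/(s + 2)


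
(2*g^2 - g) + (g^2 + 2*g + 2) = 3*g^2 + g + 2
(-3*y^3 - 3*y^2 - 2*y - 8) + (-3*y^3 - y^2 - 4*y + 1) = -6*y^3 - 4*y^2 - 6*y - 7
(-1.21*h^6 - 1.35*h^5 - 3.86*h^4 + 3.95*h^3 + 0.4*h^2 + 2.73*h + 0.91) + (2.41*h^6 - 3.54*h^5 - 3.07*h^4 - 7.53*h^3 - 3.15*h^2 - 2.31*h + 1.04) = 1.2*h^6 - 4.89*h^5 - 6.93*h^4 - 3.58*h^3 - 2.75*h^2 + 0.42*h + 1.95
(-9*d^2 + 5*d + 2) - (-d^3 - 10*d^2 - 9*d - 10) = d^3 + d^2 + 14*d + 12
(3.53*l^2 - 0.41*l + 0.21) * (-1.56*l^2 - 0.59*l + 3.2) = -5.5068*l^4 - 1.4431*l^3 + 11.2103*l^2 - 1.4359*l + 0.672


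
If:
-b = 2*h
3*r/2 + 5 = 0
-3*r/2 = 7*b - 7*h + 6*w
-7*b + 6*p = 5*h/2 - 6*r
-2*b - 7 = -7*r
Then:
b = -91/6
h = 91/12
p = -1613/144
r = -10/3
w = 219/8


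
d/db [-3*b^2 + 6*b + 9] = 6 - 6*b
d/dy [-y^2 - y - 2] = -2*y - 1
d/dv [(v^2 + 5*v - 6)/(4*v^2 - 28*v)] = 3*(-2*v^2 + 2*v - 7)/(2*v^2*(v^2 - 14*v + 49))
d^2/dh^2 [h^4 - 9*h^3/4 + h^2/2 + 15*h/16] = 12*h^2 - 27*h/2 + 1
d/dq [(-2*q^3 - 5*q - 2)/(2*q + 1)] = (-8*q^3 - 6*q^2 - 1)/(4*q^2 + 4*q + 1)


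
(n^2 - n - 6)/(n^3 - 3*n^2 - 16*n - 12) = (n - 3)/(n^2 - 5*n - 6)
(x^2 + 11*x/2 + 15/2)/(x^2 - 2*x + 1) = (2*x^2 + 11*x + 15)/(2*(x^2 - 2*x + 1))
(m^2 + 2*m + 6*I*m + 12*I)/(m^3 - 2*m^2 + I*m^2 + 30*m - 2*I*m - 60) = (m + 2)/(m^2 - m*(2 + 5*I) + 10*I)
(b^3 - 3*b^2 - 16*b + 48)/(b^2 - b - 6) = (b^2 - 16)/(b + 2)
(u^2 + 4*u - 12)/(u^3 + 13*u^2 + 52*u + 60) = (u - 2)/(u^2 + 7*u + 10)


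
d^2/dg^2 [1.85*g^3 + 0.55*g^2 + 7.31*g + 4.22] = 11.1*g + 1.1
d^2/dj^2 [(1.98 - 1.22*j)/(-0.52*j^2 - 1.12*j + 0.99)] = ((1.04*j + 1.12)*(1.22*j - 1.98)*(2.08*j + 2.24) - (3.8064*j + 0.6736)*(0.52*j^2 + 1.12*j - 0.99))/(0.52*j^2 + 1.12*j - 0.99)^3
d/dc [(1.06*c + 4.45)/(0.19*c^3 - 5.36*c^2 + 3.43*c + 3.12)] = (-0.4028*c^3 + 3.1451*c^2 + 47.704*c - 11.9563)/(0.0361*c^6 - 2.0368*c^5 + 30.033*c^4 - 35.584*c^3 - 21.6815*c^2 + 21.4032*c + 9.7344)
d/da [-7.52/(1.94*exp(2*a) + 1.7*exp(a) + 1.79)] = (29.1776*exp(a) + 12.784)*exp(a)/(1.94*exp(2*a) + 1.7*exp(a) + 1.79)^2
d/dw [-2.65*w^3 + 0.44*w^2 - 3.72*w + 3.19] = -7.95*w^2 + 0.88*w - 3.72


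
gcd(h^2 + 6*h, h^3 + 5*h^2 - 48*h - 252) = h + 6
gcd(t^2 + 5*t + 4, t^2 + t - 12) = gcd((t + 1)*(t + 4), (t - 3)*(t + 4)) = t + 4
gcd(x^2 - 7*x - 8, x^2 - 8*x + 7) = 1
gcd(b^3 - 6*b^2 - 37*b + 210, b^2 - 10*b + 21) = b - 7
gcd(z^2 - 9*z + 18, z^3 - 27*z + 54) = z - 3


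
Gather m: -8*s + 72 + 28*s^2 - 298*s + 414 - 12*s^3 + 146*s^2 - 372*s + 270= -12*s^3 + 174*s^2 - 678*s + 756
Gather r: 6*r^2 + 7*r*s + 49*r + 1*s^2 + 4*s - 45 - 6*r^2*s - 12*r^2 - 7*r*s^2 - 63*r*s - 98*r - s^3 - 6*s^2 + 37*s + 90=r^2*(-6*s - 6) + r*(-7*s^2 - 56*s - 49) - s^3 - 5*s^2 + 41*s + 45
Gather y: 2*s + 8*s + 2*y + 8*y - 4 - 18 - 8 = 10*s + 10*y - 30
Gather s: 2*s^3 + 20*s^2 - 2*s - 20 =2*s^3 + 20*s^2 - 2*s - 20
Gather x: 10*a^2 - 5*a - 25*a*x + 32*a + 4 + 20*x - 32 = 10*a^2 + 27*a + x*(20 - 25*a) - 28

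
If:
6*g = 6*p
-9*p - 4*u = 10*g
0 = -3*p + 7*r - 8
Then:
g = -4*u/19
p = -4*u/19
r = 8/7 - 12*u/133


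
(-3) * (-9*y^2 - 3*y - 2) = 27*y^2 + 9*y + 6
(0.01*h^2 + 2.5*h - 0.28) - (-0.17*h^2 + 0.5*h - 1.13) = 0.18*h^2 + 2.0*h + 0.85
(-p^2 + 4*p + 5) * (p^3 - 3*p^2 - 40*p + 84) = -p^5 + 7*p^4 + 33*p^3 - 259*p^2 + 136*p + 420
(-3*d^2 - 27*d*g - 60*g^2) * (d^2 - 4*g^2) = -3*d^4 - 27*d^3*g - 48*d^2*g^2 + 108*d*g^3 + 240*g^4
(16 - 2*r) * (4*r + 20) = -8*r^2 + 24*r + 320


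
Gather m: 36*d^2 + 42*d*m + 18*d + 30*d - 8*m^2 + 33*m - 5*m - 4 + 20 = 36*d^2 + 48*d - 8*m^2 + m*(42*d + 28) + 16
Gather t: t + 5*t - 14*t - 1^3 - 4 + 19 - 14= -8*t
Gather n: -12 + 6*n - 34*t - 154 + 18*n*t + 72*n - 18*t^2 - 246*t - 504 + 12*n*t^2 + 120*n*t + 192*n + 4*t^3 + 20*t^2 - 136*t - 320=n*(12*t^2 + 138*t + 270) + 4*t^3 + 2*t^2 - 416*t - 990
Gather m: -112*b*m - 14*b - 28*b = -112*b*m - 42*b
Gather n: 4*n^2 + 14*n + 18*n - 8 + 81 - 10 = 4*n^2 + 32*n + 63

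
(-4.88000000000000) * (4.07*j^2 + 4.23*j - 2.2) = -19.8616*j^2 - 20.6424*j + 10.736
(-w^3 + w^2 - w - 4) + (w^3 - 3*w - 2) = w^2 - 4*w - 6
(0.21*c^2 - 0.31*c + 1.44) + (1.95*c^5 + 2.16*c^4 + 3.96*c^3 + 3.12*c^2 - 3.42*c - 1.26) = 1.95*c^5 + 2.16*c^4 + 3.96*c^3 + 3.33*c^2 - 3.73*c + 0.18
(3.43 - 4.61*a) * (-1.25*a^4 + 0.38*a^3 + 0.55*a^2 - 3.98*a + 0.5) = 5.7625*a^5 - 6.0393*a^4 - 1.2321*a^3 + 20.2343*a^2 - 15.9564*a + 1.715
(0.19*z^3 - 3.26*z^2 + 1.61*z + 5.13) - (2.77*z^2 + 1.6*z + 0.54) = 0.19*z^3 - 6.03*z^2 + 0.01*z + 4.59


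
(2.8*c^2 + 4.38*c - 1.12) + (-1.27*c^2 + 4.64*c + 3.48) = 1.53*c^2 + 9.02*c + 2.36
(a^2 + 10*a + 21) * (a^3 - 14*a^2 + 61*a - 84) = a^5 - 4*a^4 - 58*a^3 + 232*a^2 + 441*a - 1764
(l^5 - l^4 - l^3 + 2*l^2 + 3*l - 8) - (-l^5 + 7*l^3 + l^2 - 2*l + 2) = 2*l^5 - l^4 - 8*l^3 + l^2 + 5*l - 10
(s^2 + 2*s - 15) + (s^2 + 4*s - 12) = 2*s^2 + 6*s - 27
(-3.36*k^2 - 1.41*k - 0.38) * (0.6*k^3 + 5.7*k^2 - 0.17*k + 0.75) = -2.016*k^5 - 19.998*k^4 - 7.6938*k^3 - 4.4463*k^2 - 0.9929*k - 0.285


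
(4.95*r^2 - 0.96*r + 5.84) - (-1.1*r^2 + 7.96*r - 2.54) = 6.05*r^2 - 8.92*r + 8.38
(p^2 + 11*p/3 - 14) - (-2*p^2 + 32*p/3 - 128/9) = 3*p^2 - 7*p + 2/9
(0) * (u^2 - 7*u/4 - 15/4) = 0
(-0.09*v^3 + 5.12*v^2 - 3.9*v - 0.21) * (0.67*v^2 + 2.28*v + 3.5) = -0.0603*v^5 + 3.2252*v^4 + 8.7456*v^3 + 8.8873*v^2 - 14.1288*v - 0.735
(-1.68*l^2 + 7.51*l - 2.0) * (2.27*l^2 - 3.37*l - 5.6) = -3.8136*l^4 + 22.7093*l^3 - 20.4407*l^2 - 35.316*l + 11.2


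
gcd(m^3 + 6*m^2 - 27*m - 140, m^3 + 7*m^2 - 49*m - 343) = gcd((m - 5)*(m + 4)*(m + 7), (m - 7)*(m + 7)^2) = m + 7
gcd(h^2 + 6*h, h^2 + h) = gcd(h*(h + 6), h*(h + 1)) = h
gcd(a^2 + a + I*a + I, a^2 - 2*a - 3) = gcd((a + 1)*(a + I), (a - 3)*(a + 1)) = a + 1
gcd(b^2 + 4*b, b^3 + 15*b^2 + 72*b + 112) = b + 4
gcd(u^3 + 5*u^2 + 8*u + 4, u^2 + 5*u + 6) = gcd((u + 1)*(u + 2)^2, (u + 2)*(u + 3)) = u + 2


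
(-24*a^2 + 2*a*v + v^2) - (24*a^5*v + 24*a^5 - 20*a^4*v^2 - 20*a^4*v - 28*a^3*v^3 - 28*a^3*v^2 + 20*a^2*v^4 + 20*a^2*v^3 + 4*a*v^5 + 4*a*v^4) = -24*a^5*v - 24*a^5 + 20*a^4*v^2 + 20*a^4*v + 28*a^3*v^3 + 28*a^3*v^2 - 20*a^2*v^4 - 20*a^2*v^3 - 24*a^2 - 4*a*v^5 - 4*a*v^4 + 2*a*v + v^2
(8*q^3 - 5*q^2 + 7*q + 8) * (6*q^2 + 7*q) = 48*q^5 + 26*q^4 + 7*q^3 + 97*q^2 + 56*q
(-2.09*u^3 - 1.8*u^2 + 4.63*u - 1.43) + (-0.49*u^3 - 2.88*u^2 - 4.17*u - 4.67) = -2.58*u^3 - 4.68*u^2 + 0.46*u - 6.1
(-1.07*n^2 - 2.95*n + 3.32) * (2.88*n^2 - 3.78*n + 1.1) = -3.0816*n^4 - 4.4514*n^3 + 19.5356*n^2 - 15.7946*n + 3.652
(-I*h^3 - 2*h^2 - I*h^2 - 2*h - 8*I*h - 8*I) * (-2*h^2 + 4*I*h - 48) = 2*I*h^5 + 8*h^4 + 2*I*h^4 + 8*h^3 + 56*I*h^3 + 128*h^2 + 56*I*h^2 + 128*h + 384*I*h + 384*I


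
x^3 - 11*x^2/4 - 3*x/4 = x*(x - 3)*(x + 1/4)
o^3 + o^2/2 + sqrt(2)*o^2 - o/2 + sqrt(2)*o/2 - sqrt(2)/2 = (o - 1/2)*(o + 1)*(o + sqrt(2))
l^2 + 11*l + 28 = (l + 4)*(l + 7)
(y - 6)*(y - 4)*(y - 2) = y^3 - 12*y^2 + 44*y - 48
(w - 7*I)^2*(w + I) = w^3 - 13*I*w^2 - 35*w - 49*I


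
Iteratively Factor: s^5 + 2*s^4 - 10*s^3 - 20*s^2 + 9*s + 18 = (s + 3)*(s^4 - s^3 - 7*s^2 + s + 6) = (s + 1)*(s + 3)*(s^3 - 2*s^2 - 5*s + 6) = (s - 1)*(s + 1)*(s + 3)*(s^2 - s - 6) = (s - 1)*(s + 1)*(s + 2)*(s + 3)*(s - 3)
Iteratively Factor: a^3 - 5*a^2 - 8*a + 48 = (a + 3)*(a^2 - 8*a + 16) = (a - 4)*(a + 3)*(a - 4)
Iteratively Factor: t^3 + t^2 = (t)*(t^2 + t) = t^2*(t + 1)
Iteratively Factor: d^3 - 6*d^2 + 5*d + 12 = (d - 4)*(d^2 - 2*d - 3) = (d - 4)*(d - 3)*(d + 1)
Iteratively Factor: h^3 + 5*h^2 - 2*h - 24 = (h + 4)*(h^2 + h - 6) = (h - 2)*(h + 4)*(h + 3)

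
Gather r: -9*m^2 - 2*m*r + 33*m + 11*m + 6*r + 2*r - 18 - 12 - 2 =-9*m^2 + 44*m + r*(8 - 2*m) - 32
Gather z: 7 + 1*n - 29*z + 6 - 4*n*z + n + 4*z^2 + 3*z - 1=2*n + 4*z^2 + z*(-4*n - 26) + 12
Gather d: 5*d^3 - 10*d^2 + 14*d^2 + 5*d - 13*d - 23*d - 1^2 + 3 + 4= 5*d^3 + 4*d^2 - 31*d + 6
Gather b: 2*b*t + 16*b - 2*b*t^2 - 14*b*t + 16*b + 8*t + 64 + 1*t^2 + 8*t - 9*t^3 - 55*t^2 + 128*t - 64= b*(-2*t^2 - 12*t + 32) - 9*t^3 - 54*t^2 + 144*t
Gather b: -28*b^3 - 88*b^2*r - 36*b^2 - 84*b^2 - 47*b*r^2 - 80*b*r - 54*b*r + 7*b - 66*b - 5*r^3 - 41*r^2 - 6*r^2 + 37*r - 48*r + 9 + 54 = -28*b^3 + b^2*(-88*r - 120) + b*(-47*r^2 - 134*r - 59) - 5*r^3 - 47*r^2 - 11*r + 63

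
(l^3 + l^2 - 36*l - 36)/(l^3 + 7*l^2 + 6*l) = (l - 6)/l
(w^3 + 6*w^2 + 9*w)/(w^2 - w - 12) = w*(w + 3)/(w - 4)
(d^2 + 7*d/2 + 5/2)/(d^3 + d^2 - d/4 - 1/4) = 2*(2*d + 5)/(4*d^2 - 1)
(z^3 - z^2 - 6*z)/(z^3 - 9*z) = (z + 2)/(z + 3)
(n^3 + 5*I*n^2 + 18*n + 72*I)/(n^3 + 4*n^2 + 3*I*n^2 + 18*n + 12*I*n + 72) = (n^2 - I*n + 12)/(n^2 + n*(4 - 3*I) - 12*I)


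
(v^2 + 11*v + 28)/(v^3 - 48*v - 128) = (v + 7)/(v^2 - 4*v - 32)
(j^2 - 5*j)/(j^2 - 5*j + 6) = j*(j - 5)/(j^2 - 5*j + 6)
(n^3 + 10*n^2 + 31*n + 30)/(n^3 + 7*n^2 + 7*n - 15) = (n + 2)/(n - 1)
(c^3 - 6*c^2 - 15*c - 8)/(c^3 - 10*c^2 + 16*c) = (c^2 + 2*c + 1)/(c*(c - 2))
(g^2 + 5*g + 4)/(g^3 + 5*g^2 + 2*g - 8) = (g + 1)/(g^2 + g - 2)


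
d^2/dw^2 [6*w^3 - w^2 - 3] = 36*w - 2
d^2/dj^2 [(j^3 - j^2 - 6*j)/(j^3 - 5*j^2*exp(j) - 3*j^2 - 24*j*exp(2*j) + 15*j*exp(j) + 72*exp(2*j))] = (5*j^5*exp(j) + 121*j^4*exp(2*j) + 360*j^3*exp(3*j) - 30*j^3*exp(j) + 4*j^3 + 2304*j^2*exp(4*j) - 432*j^2*exp(2*j) + 288*j*exp(2*j) - 3456*exp(4*j) - 480*exp(3*j))/(j^6 - 15*j^5*exp(j) + 3*j^4*exp(2*j) + 595*j^3*exp(3*j) - 72*j^2*exp(4*j) - 8640*j*exp(5*j) - 13824*exp(6*j))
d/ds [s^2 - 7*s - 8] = 2*s - 7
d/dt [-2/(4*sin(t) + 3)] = 8*cos(t)/(4*sin(t) + 3)^2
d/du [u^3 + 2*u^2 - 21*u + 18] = 3*u^2 + 4*u - 21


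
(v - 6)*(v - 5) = v^2 - 11*v + 30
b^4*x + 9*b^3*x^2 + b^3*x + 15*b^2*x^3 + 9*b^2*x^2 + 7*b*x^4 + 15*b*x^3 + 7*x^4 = (b + x)^2*(b + 7*x)*(b*x + x)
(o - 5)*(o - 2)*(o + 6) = o^3 - o^2 - 32*o + 60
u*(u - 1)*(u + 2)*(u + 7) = u^4 + 8*u^3 + 5*u^2 - 14*u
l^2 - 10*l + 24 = (l - 6)*(l - 4)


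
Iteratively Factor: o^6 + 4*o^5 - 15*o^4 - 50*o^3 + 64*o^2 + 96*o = (o - 3)*(o^5 + 7*o^4 + 6*o^3 - 32*o^2 - 32*o) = o*(o - 3)*(o^4 + 7*o^3 + 6*o^2 - 32*o - 32) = o*(o - 3)*(o + 1)*(o^3 + 6*o^2 - 32) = o*(o - 3)*(o - 2)*(o + 1)*(o^2 + 8*o + 16) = o*(o - 3)*(o - 2)*(o + 1)*(o + 4)*(o + 4)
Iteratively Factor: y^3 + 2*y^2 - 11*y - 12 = (y + 1)*(y^2 + y - 12) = (y + 1)*(y + 4)*(y - 3)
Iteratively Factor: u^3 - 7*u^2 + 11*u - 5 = (u - 1)*(u^2 - 6*u + 5) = (u - 5)*(u - 1)*(u - 1)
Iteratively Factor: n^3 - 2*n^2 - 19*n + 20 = (n + 4)*(n^2 - 6*n + 5) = (n - 1)*(n + 4)*(n - 5)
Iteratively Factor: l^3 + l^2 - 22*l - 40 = (l + 2)*(l^2 - l - 20) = (l - 5)*(l + 2)*(l + 4)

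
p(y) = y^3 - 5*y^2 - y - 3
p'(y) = 3*y^2 - 10*y - 1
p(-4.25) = -165.83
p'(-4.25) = 95.69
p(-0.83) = -6.19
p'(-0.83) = 9.37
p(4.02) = -22.86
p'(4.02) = 7.28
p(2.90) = -23.56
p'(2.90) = -4.77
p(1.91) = -16.18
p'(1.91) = -9.16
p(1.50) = -12.38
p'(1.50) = -9.25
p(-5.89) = -374.91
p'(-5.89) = 161.98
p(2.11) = -17.98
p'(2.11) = -8.74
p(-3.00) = -72.00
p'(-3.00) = 56.00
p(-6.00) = -393.00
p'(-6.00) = 167.00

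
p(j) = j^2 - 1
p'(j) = 2*j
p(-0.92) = -0.15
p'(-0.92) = -1.84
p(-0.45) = -0.80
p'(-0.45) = -0.90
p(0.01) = -1.00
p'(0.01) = 0.02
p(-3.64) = 12.25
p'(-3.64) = -7.28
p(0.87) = -0.24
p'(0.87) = 1.74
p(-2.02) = 3.08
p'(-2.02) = -4.04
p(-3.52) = 11.39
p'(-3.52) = -7.04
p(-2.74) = 6.51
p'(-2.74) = -5.48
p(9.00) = 80.00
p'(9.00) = 18.00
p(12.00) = 143.00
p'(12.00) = 24.00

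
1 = 1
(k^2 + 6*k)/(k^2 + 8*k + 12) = k/(k + 2)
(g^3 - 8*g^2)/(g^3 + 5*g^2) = (g - 8)/(g + 5)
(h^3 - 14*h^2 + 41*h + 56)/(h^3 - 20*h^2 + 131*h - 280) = (h + 1)/(h - 5)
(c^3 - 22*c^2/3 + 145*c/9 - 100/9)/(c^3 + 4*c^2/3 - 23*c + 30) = (3*c^2 - 17*c + 20)/(3*(c^2 + 3*c - 18))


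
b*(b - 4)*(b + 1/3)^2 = b^4 - 10*b^3/3 - 23*b^2/9 - 4*b/9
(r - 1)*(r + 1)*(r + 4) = r^3 + 4*r^2 - r - 4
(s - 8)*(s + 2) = s^2 - 6*s - 16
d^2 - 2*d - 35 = (d - 7)*(d + 5)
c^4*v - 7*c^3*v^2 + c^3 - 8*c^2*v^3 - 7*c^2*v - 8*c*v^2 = c*(c - 8*v)*(c + v)*(c*v + 1)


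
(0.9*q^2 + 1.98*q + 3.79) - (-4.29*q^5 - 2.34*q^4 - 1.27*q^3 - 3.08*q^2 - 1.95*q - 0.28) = 4.29*q^5 + 2.34*q^4 + 1.27*q^3 + 3.98*q^2 + 3.93*q + 4.07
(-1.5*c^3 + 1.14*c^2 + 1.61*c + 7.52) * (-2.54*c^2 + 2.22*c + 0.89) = 3.81*c^5 - 6.2256*c^4 - 2.8936*c^3 - 14.512*c^2 + 18.1273*c + 6.6928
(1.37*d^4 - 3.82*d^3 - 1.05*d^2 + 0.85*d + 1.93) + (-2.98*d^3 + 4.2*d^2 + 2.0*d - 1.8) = 1.37*d^4 - 6.8*d^3 + 3.15*d^2 + 2.85*d + 0.13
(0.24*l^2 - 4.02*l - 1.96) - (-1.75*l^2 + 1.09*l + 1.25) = 1.99*l^2 - 5.11*l - 3.21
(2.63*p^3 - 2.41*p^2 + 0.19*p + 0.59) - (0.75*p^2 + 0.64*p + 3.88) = 2.63*p^3 - 3.16*p^2 - 0.45*p - 3.29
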